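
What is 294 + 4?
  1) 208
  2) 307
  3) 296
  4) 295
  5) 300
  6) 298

294 + 4 = 298
6) 298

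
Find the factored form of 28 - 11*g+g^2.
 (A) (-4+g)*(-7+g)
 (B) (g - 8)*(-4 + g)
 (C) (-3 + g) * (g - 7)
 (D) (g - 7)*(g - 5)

We need to factor 28 - 11*g+g^2.
The factored form is (-4+g)*(-7+g).
A) (-4+g)*(-7+g)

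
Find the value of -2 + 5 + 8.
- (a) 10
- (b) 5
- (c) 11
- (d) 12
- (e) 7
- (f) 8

First: -2 + 5 = 3
Then: 3 + 8 = 11
c) 11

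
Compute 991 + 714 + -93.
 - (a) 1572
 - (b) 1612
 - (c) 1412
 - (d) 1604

First: 991 + 714 = 1705
Then: 1705 + -93 = 1612
b) 1612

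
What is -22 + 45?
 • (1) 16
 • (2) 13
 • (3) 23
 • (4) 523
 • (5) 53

-22 + 45 = 23
3) 23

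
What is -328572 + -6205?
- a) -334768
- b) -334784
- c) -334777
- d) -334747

-328572 + -6205 = -334777
c) -334777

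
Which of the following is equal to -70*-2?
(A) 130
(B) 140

-70 * -2 = 140
B) 140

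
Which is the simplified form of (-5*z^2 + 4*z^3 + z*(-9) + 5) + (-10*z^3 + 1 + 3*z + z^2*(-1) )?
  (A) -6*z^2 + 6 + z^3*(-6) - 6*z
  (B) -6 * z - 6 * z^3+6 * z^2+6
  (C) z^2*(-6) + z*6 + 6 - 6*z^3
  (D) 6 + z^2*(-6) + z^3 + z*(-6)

Adding the polynomials and combining like terms:
(-5*z^2 + 4*z^3 + z*(-9) + 5) + (-10*z^3 + 1 + 3*z + z^2*(-1))
= -6*z^2 + 6 + z^3*(-6) - 6*z
A) -6*z^2 + 6 + z^3*(-6) - 6*z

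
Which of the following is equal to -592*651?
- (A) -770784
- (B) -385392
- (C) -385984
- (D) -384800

-592 * 651 = -385392
B) -385392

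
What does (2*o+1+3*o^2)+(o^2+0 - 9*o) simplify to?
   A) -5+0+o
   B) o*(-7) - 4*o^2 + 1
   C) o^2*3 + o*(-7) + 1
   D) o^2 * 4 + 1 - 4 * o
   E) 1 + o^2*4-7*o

Adding the polynomials and combining like terms:
(2*o + 1 + 3*o^2) + (o^2 + 0 - 9*o)
= 1 + o^2*4-7*o
E) 1 + o^2*4-7*o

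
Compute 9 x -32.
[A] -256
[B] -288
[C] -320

9 * -32 = -288
B) -288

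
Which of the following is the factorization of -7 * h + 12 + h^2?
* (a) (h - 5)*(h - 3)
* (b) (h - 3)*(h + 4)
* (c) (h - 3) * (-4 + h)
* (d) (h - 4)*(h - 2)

We need to factor -7 * h + 12 + h^2.
The factored form is (h - 3) * (-4 + h).
c) (h - 3) * (-4 + h)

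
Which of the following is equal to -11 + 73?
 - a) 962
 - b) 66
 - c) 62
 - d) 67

-11 + 73 = 62
c) 62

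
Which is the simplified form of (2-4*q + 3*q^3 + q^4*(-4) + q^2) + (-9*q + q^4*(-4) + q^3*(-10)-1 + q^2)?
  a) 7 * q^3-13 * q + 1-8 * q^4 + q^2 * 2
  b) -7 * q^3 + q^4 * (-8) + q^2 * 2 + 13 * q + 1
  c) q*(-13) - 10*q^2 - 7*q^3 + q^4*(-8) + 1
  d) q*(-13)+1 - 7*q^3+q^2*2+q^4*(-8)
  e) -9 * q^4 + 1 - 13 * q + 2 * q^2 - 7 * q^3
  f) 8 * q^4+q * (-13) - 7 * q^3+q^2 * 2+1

Adding the polynomials and combining like terms:
(2 - 4*q + 3*q^3 + q^4*(-4) + q^2) + (-9*q + q^4*(-4) + q^3*(-10) - 1 + q^2)
= q*(-13)+1 - 7*q^3+q^2*2+q^4*(-8)
d) q*(-13)+1 - 7*q^3+q^2*2+q^4*(-8)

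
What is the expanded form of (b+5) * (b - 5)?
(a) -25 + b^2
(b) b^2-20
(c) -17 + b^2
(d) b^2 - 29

Expanding (b+5) * (b - 5):
= -25 + b^2
a) -25 + b^2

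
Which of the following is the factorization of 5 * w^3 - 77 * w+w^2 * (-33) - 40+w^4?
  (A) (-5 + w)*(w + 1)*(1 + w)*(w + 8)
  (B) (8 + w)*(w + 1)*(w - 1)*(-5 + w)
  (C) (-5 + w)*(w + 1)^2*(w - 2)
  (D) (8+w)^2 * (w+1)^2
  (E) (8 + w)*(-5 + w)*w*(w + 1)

We need to factor 5 * w^3 - 77 * w+w^2 * (-33) - 40+w^4.
The factored form is (-5 + w)*(w + 1)*(1 + w)*(w + 8).
A) (-5 + w)*(w + 1)*(1 + w)*(w + 8)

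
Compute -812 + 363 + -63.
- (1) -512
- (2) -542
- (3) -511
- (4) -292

First: -812 + 363 = -449
Then: -449 + -63 = -512
1) -512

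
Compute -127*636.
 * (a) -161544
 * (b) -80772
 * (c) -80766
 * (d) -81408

-127 * 636 = -80772
b) -80772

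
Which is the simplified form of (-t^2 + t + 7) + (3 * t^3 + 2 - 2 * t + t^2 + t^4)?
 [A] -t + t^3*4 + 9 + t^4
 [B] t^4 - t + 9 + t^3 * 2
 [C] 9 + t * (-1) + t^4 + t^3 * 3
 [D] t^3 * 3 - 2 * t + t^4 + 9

Adding the polynomials and combining like terms:
(-t^2 + t + 7) + (3*t^3 + 2 - 2*t + t^2 + t^4)
= 9 + t * (-1) + t^4 + t^3 * 3
C) 9 + t * (-1) + t^4 + t^3 * 3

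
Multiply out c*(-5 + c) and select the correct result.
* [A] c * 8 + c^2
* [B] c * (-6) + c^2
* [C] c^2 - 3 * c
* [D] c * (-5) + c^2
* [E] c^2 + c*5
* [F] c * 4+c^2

Expanding c*(-5 + c):
= c * (-5) + c^2
D) c * (-5) + c^2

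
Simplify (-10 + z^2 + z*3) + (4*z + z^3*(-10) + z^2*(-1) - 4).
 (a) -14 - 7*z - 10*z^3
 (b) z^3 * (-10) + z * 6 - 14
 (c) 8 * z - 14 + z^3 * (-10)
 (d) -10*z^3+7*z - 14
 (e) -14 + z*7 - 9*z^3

Adding the polynomials and combining like terms:
(-10 + z^2 + z*3) + (4*z + z^3*(-10) + z^2*(-1) - 4)
= -10*z^3+7*z - 14
d) -10*z^3+7*z - 14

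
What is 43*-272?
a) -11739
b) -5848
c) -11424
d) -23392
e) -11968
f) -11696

43 * -272 = -11696
f) -11696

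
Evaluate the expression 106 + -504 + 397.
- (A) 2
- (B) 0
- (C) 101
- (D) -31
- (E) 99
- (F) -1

First: 106 + -504 = -398
Then: -398 + 397 = -1
F) -1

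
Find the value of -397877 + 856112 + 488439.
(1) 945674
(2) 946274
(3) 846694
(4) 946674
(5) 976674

First: -397877 + 856112 = 458235
Then: 458235 + 488439 = 946674
4) 946674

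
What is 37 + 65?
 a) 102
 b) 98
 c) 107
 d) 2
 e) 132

37 + 65 = 102
a) 102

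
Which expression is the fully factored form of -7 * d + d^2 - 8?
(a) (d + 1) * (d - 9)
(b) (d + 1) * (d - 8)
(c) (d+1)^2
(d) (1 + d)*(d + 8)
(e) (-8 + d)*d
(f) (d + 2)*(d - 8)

We need to factor -7 * d + d^2 - 8.
The factored form is (d + 1) * (d - 8).
b) (d + 1) * (d - 8)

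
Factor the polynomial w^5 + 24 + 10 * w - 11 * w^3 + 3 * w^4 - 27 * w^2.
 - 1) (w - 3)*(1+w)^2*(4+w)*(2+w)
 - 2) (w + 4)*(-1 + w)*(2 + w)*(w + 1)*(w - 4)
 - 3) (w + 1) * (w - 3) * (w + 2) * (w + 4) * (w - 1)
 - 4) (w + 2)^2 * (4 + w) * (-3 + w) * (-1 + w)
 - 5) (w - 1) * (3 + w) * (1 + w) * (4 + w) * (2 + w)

We need to factor w^5 + 24 + 10 * w - 11 * w^3 + 3 * w^4 - 27 * w^2.
The factored form is (w + 1) * (w - 3) * (w + 2) * (w + 4) * (w - 1).
3) (w + 1) * (w - 3) * (w + 2) * (w + 4) * (w - 1)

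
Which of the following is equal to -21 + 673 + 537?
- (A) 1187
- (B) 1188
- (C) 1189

First: -21 + 673 = 652
Then: 652 + 537 = 1189
C) 1189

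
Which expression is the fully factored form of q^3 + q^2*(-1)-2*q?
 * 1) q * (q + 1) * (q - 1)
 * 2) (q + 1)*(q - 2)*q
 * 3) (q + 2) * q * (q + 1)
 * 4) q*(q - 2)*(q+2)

We need to factor q^3 + q^2*(-1)-2*q.
The factored form is (q + 1)*(q - 2)*q.
2) (q + 1)*(q - 2)*q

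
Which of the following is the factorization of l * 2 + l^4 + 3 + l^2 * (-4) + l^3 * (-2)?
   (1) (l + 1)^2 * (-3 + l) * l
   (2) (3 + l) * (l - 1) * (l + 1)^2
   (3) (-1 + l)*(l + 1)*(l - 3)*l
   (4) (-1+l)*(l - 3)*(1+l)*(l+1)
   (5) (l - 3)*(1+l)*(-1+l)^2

We need to factor l * 2 + l^4 + 3 + l^2 * (-4) + l^3 * (-2).
The factored form is (-1+l)*(l - 3)*(1+l)*(l+1).
4) (-1+l)*(l - 3)*(1+l)*(l+1)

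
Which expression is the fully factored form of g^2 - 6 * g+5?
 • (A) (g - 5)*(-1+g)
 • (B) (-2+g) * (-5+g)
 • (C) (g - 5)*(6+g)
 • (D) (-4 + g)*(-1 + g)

We need to factor g^2 - 6 * g+5.
The factored form is (g - 5)*(-1+g).
A) (g - 5)*(-1+g)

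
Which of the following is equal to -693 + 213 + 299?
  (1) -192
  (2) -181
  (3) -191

First: -693 + 213 = -480
Then: -480 + 299 = -181
2) -181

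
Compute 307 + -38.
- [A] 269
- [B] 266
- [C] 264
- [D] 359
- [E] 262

307 + -38 = 269
A) 269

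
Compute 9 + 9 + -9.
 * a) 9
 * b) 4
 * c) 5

First: 9 + 9 = 18
Then: 18 + -9 = 9
a) 9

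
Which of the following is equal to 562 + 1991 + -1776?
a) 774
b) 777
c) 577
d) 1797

First: 562 + 1991 = 2553
Then: 2553 + -1776 = 777
b) 777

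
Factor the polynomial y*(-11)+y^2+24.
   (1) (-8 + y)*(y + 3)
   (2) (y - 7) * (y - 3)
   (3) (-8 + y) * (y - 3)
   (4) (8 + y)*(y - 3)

We need to factor y*(-11)+y^2+24.
The factored form is (-8 + y) * (y - 3).
3) (-8 + y) * (y - 3)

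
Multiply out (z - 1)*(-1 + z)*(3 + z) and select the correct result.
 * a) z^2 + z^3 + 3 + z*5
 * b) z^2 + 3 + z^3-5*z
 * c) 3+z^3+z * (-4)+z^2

Expanding (z - 1)*(-1 + z)*(3 + z):
= z^2 + 3 + z^3-5*z
b) z^2 + 3 + z^3-5*z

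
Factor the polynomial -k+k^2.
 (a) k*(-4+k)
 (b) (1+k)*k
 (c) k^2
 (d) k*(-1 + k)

We need to factor -k+k^2.
The factored form is k*(-1 + k).
d) k*(-1 + k)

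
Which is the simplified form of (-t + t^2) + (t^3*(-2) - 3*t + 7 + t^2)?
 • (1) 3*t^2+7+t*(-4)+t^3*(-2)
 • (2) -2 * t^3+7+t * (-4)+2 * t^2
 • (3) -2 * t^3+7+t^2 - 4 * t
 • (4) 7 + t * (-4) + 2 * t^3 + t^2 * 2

Adding the polynomials and combining like terms:
(-t + t^2) + (t^3*(-2) - 3*t + 7 + t^2)
= -2 * t^3+7+t * (-4)+2 * t^2
2) -2 * t^3+7+t * (-4)+2 * t^2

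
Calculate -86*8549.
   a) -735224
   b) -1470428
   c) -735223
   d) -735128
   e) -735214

-86 * 8549 = -735214
e) -735214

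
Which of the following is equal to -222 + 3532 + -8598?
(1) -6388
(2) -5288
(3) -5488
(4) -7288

First: -222 + 3532 = 3310
Then: 3310 + -8598 = -5288
2) -5288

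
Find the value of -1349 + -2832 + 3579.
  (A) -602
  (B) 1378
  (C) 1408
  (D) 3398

First: -1349 + -2832 = -4181
Then: -4181 + 3579 = -602
A) -602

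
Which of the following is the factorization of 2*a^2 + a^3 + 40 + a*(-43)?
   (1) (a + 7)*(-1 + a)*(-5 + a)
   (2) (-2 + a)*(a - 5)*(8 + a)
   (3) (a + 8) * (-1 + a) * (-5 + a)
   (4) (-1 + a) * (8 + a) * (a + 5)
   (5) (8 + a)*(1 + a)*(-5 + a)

We need to factor 2*a^2 + a^3 + 40 + a*(-43).
The factored form is (a + 8) * (-1 + a) * (-5 + a).
3) (a + 8) * (-1 + a) * (-5 + a)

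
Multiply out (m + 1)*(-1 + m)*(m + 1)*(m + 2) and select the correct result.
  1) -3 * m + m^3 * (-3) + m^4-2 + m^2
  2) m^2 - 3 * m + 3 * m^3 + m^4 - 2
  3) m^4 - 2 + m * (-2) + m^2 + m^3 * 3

Expanding (m + 1)*(-1 + m)*(m + 1)*(m + 2):
= m^2 - 3 * m + 3 * m^3 + m^4 - 2
2) m^2 - 3 * m + 3 * m^3 + m^4 - 2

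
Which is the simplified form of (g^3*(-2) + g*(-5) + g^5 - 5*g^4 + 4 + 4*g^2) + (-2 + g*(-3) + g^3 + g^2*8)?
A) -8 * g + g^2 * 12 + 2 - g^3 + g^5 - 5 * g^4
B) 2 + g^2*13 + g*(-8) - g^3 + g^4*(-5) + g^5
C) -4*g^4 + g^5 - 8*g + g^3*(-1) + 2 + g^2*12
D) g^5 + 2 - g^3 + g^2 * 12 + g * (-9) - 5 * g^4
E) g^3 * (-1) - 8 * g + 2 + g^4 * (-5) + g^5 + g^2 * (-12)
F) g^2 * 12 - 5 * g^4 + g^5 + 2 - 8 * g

Adding the polynomials and combining like terms:
(g^3*(-2) + g*(-5) + g^5 - 5*g^4 + 4 + 4*g^2) + (-2 + g*(-3) + g^3 + g^2*8)
= -8 * g + g^2 * 12 + 2 - g^3 + g^5 - 5 * g^4
A) -8 * g + g^2 * 12 + 2 - g^3 + g^5 - 5 * g^4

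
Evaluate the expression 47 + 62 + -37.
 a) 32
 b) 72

First: 47 + 62 = 109
Then: 109 + -37 = 72
b) 72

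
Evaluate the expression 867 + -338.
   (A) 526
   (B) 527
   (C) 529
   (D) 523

867 + -338 = 529
C) 529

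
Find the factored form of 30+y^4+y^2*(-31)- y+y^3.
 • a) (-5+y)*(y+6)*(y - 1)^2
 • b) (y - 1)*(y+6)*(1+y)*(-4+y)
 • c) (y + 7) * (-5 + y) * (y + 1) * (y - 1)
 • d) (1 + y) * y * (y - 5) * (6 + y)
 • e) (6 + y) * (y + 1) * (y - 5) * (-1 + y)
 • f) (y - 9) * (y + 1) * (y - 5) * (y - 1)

We need to factor 30+y^4+y^2*(-31)- y+y^3.
The factored form is (6 + y) * (y + 1) * (y - 5) * (-1 + y).
e) (6 + y) * (y + 1) * (y - 5) * (-1 + y)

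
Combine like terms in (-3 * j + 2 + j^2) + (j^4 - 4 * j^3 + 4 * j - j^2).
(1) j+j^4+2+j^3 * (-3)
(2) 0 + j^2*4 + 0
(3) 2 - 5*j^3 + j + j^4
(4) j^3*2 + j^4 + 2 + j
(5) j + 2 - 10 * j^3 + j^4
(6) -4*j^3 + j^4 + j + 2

Adding the polynomials and combining like terms:
(-3*j + 2 + j^2) + (j^4 - 4*j^3 + 4*j - j^2)
= -4*j^3 + j^4 + j + 2
6) -4*j^3 + j^4 + j + 2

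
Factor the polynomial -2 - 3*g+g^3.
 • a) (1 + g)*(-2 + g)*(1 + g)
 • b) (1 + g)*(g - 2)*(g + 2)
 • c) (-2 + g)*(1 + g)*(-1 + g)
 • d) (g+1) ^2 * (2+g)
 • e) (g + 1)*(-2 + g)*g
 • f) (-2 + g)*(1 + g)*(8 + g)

We need to factor -2 - 3*g+g^3.
The factored form is (1 + g)*(-2 + g)*(1 + g).
a) (1 + g)*(-2 + g)*(1 + g)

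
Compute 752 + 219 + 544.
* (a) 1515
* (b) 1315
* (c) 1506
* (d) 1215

First: 752 + 219 = 971
Then: 971 + 544 = 1515
a) 1515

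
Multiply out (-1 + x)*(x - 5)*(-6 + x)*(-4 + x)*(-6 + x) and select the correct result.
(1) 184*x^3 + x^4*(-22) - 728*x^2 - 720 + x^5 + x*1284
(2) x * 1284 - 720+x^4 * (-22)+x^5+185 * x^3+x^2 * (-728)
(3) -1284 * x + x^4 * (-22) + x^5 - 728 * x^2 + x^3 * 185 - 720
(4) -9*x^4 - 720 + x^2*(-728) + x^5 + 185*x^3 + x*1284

Expanding (-1 + x)*(x - 5)*(-6 + x)*(-4 + x)*(-6 + x):
= x * 1284 - 720+x^4 * (-22)+x^5+185 * x^3+x^2 * (-728)
2) x * 1284 - 720+x^4 * (-22)+x^5+185 * x^3+x^2 * (-728)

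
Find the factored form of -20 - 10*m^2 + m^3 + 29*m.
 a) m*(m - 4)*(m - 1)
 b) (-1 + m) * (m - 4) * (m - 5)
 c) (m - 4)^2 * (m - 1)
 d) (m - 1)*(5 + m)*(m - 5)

We need to factor -20 - 10*m^2 + m^3 + 29*m.
The factored form is (-1 + m) * (m - 4) * (m - 5).
b) (-1 + m) * (m - 4) * (m - 5)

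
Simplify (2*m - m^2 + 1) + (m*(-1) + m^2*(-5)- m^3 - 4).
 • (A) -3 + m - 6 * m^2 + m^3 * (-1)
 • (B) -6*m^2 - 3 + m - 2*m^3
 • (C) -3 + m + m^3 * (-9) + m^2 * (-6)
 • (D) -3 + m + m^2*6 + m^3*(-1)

Adding the polynomials and combining like terms:
(2*m - m^2 + 1) + (m*(-1) + m^2*(-5) - m^3 - 4)
= -3 + m - 6 * m^2 + m^3 * (-1)
A) -3 + m - 6 * m^2 + m^3 * (-1)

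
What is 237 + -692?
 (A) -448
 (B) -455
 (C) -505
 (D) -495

237 + -692 = -455
B) -455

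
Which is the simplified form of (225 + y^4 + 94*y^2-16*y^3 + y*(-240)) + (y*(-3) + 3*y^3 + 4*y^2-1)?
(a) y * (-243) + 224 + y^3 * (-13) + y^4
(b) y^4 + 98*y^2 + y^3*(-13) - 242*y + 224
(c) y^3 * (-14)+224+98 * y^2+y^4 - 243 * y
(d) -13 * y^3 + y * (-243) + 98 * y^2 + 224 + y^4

Adding the polynomials and combining like terms:
(225 + y^4 + 94*y^2 - 16*y^3 + y*(-240)) + (y*(-3) + 3*y^3 + 4*y^2 - 1)
= -13 * y^3 + y * (-243) + 98 * y^2 + 224 + y^4
d) -13 * y^3 + y * (-243) + 98 * y^2 + 224 + y^4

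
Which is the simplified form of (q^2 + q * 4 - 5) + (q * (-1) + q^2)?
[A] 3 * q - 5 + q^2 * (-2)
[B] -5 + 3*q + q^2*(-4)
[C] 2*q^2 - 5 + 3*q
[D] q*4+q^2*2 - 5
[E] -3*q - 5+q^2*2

Adding the polynomials and combining like terms:
(q^2 + q*4 - 5) + (q*(-1) + q^2)
= 2*q^2 - 5 + 3*q
C) 2*q^2 - 5 + 3*q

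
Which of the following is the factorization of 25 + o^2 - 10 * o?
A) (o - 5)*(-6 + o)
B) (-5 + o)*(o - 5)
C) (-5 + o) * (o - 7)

We need to factor 25 + o^2 - 10 * o.
The factored form is (-5 + o)*(o - 5).
B) (-5 + o)*(o - 5)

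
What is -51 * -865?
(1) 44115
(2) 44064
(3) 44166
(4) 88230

-51 * -865 = 44115
1) 44115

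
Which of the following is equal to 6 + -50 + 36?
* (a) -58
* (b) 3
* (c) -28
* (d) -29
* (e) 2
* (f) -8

First: 6 + -50 = -44
Then: -44 + 36 = -8
f) -8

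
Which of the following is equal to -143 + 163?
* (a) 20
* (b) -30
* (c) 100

-143 + 163 = 20
a) 20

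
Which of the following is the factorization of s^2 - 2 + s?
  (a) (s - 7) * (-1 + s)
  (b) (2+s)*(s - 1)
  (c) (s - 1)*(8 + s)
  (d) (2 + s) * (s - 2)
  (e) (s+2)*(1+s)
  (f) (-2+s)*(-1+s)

We need to factor s^2 - 2 + s.
The factored form is (2+s)*(s - 1).
b) (2+s)*(s - 1)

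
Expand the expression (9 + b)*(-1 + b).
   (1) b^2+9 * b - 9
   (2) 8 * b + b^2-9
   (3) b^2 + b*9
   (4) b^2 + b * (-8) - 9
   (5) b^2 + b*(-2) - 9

Expanding (9 + b)*(-1 + b):
= 8 * b + b^2-9
2) 8 * b + b^2-9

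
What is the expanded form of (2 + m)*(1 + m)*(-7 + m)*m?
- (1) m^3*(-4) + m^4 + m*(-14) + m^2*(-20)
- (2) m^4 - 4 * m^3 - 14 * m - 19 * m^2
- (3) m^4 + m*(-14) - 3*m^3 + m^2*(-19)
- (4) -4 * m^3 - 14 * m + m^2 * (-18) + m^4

Expanding (2 + m)*(1 + m)*(-7 + m)*m:
= m^4 - 4 * m^3 - 14 * m - 19 * m^2
2) m^4 - 4 * m^3 - 14 * m - 19 * m^2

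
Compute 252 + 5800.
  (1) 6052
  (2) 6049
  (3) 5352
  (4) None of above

252 + 5800 = 6052
1) 6052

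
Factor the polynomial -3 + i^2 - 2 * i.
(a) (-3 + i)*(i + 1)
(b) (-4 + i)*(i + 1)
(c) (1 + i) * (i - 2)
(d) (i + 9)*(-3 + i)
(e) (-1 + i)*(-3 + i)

We need to factor -3 + i^2 - 2 * i.
The factored form is (-3 + i)*(i + 1).
a) (-3 + i)*(i + 1)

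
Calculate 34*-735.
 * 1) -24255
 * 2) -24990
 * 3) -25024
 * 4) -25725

34 * -735 = -24990
2) -24990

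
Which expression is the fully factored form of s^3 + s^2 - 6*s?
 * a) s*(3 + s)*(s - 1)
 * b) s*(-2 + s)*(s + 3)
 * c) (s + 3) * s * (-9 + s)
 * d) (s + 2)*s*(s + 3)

We need to factor s^3 + s^2 - 6*s.
The factored form is s*(-2 + s)*(s + 3).
b) s*(-2 + s)*(s + 3)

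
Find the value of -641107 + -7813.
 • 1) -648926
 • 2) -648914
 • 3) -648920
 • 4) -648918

-641107 + -7813 = -648920
3) -648920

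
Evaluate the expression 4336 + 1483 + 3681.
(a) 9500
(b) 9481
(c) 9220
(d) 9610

First: 4336 + 1483 = 5819
Then: 5819 + 3681 = 9500
a) 9500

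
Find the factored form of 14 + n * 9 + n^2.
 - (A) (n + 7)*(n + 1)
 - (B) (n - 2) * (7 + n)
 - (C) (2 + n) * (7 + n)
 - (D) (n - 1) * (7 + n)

We need to factor 14 + n * 9 + n^2.
The factored form is (2 + n) * (7 + n).
C) (2 + n) * (7 + n)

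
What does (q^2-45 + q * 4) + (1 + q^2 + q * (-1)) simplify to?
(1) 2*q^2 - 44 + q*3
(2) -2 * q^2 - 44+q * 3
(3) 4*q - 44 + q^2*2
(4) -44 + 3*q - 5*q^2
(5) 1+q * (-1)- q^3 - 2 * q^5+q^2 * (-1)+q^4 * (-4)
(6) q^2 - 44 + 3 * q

Adding the polynomials and combining like terms:
(q^2 - 45 + q*4) + (1 + q^2 + q*(-1))
= 2*q^2 - 44 + q*3
1) 2*q^2 - 44 + q*3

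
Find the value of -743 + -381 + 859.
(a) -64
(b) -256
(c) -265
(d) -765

First: -743 + -381 = -1124
Then: -1124 + 859 = -265
c) -265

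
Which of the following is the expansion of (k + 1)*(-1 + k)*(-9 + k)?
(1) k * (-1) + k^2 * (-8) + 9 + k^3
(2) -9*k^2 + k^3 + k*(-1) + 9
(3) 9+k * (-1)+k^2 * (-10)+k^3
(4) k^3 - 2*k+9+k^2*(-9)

Expanding (k + 1)*(-1 + k)*(-9 + k):
= -9*k^2 + k^3 + k*(-1) + 9
2) -9*k^2 + k^3 + k*(-1) + 9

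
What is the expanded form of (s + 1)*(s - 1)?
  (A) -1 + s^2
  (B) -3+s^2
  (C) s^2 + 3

Expanding (s + 1)*(s - 1):
= -1 + s^2
A) -1 + s^2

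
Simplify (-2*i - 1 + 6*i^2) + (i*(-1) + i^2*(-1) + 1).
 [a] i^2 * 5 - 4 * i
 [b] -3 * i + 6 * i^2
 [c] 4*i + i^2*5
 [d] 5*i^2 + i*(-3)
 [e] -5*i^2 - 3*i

Adding the polynomials and combining like terms:
(-2*i - 1 + 6*i^2) + (i*(-1) + i^2*(-1) + 1)
= 5*i^2 + i*(-3)
d) 5*i^2 + i*(-3)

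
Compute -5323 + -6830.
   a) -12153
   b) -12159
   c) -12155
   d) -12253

-5323 + -6830 = -12153
a) -12153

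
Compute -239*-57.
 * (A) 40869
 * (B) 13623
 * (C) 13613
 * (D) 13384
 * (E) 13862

-239 * -57 = 13623
B) 13623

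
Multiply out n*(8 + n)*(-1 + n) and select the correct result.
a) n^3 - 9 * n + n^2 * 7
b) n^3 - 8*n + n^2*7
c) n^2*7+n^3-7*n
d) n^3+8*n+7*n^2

Expanding n*(8 + n)*(-1 + n):
= n^3 - 8*n + n^2*7
b) n^3 - 8*n + n^2*7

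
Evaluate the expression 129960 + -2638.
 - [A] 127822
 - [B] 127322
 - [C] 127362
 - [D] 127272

129960 + -2638 = 127322
B) 127322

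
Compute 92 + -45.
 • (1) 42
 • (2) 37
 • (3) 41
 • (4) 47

92 + -45 = 47
4) 47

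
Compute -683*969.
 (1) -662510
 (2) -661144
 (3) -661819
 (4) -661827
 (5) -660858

-683 * 969 = -661827
4) -661827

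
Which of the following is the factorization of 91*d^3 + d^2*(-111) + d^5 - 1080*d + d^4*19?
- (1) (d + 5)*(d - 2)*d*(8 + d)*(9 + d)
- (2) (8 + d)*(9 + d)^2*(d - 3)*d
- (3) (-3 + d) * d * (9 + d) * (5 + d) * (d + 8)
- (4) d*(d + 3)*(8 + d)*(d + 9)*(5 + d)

We need to factor 91*d^3 + d^2*(-111) + d^5 - 1080*d + d^4*19.
The factored form is (-3 + d) * d * (9 + d) * (5 + d) * (d + 8).
3) (-3 + d) * d * (9 + d) * (5 + d) * (d + 8)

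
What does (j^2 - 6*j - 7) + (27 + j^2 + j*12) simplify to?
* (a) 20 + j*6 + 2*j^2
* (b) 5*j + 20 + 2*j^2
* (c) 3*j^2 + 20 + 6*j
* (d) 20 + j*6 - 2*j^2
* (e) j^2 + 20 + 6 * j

Adding the polynomials and combining like terms:
(j^2 - 6*j - 7) + (27 + j^2 + j*12)
= 20 + j*6 + 2*j^2
a) 20 + j*6 + 2*j^2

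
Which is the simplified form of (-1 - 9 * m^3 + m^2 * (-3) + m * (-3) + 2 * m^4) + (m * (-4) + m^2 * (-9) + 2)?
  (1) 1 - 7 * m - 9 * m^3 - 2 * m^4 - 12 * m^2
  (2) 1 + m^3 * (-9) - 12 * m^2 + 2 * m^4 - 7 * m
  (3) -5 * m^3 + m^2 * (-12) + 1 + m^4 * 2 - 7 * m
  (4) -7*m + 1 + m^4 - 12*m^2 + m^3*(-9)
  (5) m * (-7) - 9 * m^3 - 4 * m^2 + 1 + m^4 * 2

Adding the polynomials and combining like terms:
(-1 - 9*m^3 + m^2*(-3) + m*(-3) + 2*m^4) + (m*(-4) + m^2*(-9) + 2)
= 1 + m^3 * (-9) - 12 * m^2 + 2 * m^4 - 7 * m
2) 1 + m^3 * (-9) - 12 * m^2 + 2 * m^4 - 7 * m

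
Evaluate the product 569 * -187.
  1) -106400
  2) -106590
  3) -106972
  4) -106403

569 * -187 = -106403
4) -106403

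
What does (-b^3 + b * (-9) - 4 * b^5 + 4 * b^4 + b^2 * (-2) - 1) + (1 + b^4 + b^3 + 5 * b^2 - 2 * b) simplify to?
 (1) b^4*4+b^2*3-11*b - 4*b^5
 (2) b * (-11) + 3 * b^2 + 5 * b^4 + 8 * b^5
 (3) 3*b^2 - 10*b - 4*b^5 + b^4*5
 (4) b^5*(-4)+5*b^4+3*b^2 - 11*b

Adding the polynomials and combining like terms:
(-b^3 + b*(-9) - 4*b^5 + 4*b^4 + b^2*(-2) - 1) + (1 + b^4 + b^3 + 5*b^2 - 2*b)
= b^5*(-4)+5*b^4+3*b^2 - 11*b
4) b^5*(-4)+5*b^4+3*b^2 - 11*b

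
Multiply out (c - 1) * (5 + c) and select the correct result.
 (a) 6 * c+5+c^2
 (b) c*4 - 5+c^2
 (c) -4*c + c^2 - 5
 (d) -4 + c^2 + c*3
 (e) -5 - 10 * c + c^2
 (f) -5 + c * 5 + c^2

Expanding (c - 1) * (5 + c):
= c*4 - 5+c^2
b) c*4 - 5+c^2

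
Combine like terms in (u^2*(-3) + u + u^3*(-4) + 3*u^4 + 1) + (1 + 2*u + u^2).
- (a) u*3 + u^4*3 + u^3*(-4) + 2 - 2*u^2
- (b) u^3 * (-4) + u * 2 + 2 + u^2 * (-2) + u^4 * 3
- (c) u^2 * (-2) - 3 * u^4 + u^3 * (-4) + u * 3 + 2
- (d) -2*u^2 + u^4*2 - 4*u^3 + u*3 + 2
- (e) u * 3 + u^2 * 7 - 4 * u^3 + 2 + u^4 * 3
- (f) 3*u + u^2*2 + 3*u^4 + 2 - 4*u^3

Adding the polynomials and combining like terms:
(u^2*(-3) + u + u^3*(-4) + 3*u^4 + 1) + (1 + 2*u + u^2)
= u*3 + u^4*3 + u^3*(-4) + 2 - 2*u^2
a) u*3 + u^4*3 + u^3*(-4) + 2 - 2*u^2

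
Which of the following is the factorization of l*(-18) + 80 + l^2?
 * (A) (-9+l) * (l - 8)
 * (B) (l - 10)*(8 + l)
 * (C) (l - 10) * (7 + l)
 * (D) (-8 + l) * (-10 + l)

We need to factor l*(-18) + 80 + l^2.
The factored form is (-8 + l) * (-10 + l).
D) (-8 + l) * (-10 + l)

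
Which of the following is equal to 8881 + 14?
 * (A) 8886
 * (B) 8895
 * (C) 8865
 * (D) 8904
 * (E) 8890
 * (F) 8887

8881 + 14 = 8895
B) 8895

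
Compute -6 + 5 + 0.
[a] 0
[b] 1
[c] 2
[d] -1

First: -6 + 5 = -1
Then: -1 + 0 = -1
d) -1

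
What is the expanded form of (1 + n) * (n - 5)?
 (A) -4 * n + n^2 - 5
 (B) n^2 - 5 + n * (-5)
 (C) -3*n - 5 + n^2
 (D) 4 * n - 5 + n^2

Expanding (1 + n) * (n - 5):
= -4 * n + n^2 - 5
A) -4 * n + n^2 - 5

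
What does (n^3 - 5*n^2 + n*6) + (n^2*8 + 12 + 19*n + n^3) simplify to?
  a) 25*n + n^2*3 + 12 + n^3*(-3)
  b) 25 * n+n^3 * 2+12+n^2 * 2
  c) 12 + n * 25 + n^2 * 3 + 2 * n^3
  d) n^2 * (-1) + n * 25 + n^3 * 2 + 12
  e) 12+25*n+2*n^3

Adding the polynomials and combining like terms:
(n^3 - 5*n^2 + n*6) + (n^2*8 + 12 + 19*n + n^3)
= 12 + n * 25 + n^2 * 3 + 2 * n^3
c) 12 + n * 25 + n^2 * 3 + 2 * n^3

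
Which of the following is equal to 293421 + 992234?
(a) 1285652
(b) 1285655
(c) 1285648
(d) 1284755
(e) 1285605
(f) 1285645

293421 + 992234 = 1285655
b) 1285655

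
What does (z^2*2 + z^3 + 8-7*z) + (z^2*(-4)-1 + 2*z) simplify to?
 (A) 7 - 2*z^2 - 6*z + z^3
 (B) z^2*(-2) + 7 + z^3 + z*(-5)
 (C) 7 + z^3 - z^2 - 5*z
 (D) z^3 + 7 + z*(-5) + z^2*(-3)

Adding the polynomials and combining like terms:
(z^2*2 + z^3 + 8 - 7*z) + (z^2*(-4) - 1 + 2*z)
= z^2*(-2) + 7 + z^3 + z*(-5)
B) z^2*(-2) + 7 + z^3 + z*(-5)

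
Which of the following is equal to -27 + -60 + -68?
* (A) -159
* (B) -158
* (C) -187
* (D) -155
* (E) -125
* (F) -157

First: -27 + -60 = -87
Then: -87 + -68 = -155
D) -155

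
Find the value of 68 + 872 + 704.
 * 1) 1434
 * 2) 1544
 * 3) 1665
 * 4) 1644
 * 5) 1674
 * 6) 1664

First: 68 + 872 = 940
Then: 940 + 704 = 1644
4) 1644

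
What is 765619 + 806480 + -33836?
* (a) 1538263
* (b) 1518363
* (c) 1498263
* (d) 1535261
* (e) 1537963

First: 765619 + 806480 = 1572099
Then: 1572099 + -33836 = 1538263
a) 1538263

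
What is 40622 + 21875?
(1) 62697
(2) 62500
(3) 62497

40622 + 21875 = 62497
3) 62497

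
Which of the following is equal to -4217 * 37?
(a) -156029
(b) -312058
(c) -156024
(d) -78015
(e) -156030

-4217 * 37 = -156029
a) -156029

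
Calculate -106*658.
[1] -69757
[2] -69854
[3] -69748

-106 * 658 = -69748
3) -69748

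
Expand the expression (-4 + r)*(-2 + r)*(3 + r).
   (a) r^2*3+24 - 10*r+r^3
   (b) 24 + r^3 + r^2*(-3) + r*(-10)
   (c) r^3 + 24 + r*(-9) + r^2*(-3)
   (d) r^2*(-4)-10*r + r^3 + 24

Expanding (-4 + r)*(-2 + r)*(3 + r):
= 24 + r^3 + r^2*(-3) + r*(-10)
b) 24 + r^3 + r^2*(-3) + r*(-10)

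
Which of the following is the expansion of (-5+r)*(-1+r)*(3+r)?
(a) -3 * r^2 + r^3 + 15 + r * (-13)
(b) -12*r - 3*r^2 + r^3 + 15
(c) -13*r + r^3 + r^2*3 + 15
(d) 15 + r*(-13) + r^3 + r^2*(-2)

Expanding (-5+r)*(-1+r)*(3+r):
= -3 * r^2 + r^3 + 15 + r * (-13)
a) -3 * r^2 + r^3 + 15 + r * (-13)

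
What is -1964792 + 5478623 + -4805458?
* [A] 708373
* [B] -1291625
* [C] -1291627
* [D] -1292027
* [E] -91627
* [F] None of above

First: -1964792 + 5478623 = 3513831
Then: 3513831 + -4805458 = -1291627
C) -1291627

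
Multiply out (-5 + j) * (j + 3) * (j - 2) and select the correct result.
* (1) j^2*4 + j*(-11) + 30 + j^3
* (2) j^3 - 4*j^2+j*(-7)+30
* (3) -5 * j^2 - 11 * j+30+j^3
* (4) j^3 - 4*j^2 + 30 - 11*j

Expanding (-5 + j) * (j + 3) * (j - 2):
= j^3 - 4*j^2 + 30 - 11*j
4) j^3 - 4*j^2 + 30 - 11*j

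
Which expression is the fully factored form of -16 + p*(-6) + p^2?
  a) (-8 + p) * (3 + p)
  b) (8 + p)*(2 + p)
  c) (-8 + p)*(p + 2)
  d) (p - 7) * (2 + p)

We need to factor -16 + p*(-6) + p^2.
The factored form is (-8 + p)*(p + 2).
c) (-8 + p)*(p + 2)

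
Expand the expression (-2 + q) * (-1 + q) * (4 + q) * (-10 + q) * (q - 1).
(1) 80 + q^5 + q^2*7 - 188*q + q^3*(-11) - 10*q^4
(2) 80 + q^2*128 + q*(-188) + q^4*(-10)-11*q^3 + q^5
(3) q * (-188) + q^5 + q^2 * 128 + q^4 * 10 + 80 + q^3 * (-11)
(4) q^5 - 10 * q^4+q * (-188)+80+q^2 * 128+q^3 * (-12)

Expanding (-2 + q) * (-1 + q) * (4 + q) * (-10 + q) * (q - 1):
= 80 + q^2*128 + q*(-188) + q^4*(-10)-11*q^3 + q^5
2) 80 + q^2*128 + q*(-188) + q^4*(-10)-11*q^3 + q^5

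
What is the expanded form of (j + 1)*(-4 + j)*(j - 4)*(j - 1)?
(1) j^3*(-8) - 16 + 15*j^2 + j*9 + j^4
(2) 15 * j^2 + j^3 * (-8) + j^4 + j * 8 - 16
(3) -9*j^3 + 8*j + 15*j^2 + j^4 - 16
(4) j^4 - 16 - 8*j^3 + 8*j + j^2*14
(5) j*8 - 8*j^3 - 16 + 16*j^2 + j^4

Expanding (j + 1)*(-4 + j)*(j - 4)*(j - 1):
= 15 * j^2 + j^3 * (-8) + j^4 + j * 8 - 16
2) 15 * j^2 + j^3 * (-8) + j^4 + j * 8 - 16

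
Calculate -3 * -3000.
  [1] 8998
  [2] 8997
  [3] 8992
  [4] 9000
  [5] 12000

-3 * -3000 = 9000
4) 9000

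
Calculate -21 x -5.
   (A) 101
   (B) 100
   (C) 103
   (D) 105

-21 * -5 = 105
D) 105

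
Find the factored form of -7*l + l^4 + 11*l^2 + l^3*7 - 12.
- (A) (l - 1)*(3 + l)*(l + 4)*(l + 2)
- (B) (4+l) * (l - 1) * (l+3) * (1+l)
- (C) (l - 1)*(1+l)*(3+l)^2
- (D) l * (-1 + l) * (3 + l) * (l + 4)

We need to factor -7*l + l^4 + 11*l^2 + l^3*7 - 12.
The factored form is (4+l) * (l - 1) * (l+3) * (1+l).
B) (4+l) * (l - 1) * (l+3) * (1+l)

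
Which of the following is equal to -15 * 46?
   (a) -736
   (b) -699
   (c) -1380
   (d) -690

-15 * 46 = -690
d) -690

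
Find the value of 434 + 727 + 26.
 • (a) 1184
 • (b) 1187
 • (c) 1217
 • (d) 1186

First: 434 + 727 = 1161
Then: 1161 + 26 = 1187
b) 1187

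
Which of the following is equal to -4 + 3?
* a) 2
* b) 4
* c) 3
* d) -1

-4 + 3 = -1
d) -1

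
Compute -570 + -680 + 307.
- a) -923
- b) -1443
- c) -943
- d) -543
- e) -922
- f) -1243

First: -570 + -680 = -1250
Then: -1250 + 307 = -943
c) -943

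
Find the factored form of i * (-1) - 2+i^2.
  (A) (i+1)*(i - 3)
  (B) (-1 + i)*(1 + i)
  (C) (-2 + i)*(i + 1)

We need to factor i * (-1) - 2+i^2.
The factored form is (-2 + i)*(i + 1).
C) (-2 + i)*(i + 1)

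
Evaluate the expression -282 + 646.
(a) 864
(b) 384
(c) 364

-282 + 646 = 364
c) 364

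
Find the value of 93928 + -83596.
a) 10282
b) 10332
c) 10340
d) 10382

93928 + -83596 = 10332
b) 10332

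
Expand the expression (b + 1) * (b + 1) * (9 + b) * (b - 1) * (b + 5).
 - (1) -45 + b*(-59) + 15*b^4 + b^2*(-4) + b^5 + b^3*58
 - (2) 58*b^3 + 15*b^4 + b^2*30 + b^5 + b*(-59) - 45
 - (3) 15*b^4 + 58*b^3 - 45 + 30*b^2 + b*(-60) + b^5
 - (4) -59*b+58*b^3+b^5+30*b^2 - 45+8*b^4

Expanding (b + 1) * (b + 1) * (9 + b) * (b - 1) * (b + 5):
= 58*b^3 + 15*b^4 + b^2*30 + b^5 + b*(-59) - 45
2) 58*b^3 + 15*b^4 + b^2*30 + b^5 + b*(-59) - 45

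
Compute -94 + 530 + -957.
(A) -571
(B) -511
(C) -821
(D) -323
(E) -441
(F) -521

First: -94 + 530 = 436
Then: 436 + -957 = -521
F) -521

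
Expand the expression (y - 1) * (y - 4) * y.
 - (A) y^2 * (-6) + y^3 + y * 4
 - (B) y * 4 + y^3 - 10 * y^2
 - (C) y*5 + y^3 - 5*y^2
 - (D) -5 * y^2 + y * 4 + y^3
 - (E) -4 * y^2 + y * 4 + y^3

Expanding (y - 1) * (y - 4) * y:
= -5 * y^2 + y * 4 + y^3
D) -5 * y^2 + y * 4 + y^3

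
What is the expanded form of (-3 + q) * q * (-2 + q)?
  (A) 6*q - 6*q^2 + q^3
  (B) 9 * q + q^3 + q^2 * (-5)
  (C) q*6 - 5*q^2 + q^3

Expanding (-3 + q) * q * (-2 + q):
= q*6 - 5*q^2 + q^3
C) q*6 - 5*q^2 + q^3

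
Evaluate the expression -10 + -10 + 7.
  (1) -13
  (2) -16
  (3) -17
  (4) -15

First: -10 + -10 = -20
Then: -20 + 7 = -13
1) -13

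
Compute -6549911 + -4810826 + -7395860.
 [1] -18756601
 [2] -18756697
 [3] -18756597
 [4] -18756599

First: -6549911 + -4810826 = -11360737
Then: -11360737 + -7395860 = -18756597
3) -18756597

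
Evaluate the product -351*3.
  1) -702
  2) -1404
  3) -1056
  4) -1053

-351 * 3 = -1053
4) -1053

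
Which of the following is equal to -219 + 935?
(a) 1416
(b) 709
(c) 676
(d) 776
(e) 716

-219 + 935 = 716
e) 716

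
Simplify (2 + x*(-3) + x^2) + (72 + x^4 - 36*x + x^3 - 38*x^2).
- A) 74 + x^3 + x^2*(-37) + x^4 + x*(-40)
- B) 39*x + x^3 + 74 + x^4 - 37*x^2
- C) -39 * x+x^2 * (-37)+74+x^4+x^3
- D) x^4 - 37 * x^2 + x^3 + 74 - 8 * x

Adding the polynomials and combining like terms:
(2 + x*(-3) + x^2) + (72 + x^4 - 36*x + x^3 - 38*x^2)
= -39 * x+x^2 * (-37)+74+x^4+x^3
C) -39 * x+x^2 * (-37)+74+x^4+x^3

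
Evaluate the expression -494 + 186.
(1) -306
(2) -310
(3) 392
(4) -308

-494 + 186 = -308
4) -308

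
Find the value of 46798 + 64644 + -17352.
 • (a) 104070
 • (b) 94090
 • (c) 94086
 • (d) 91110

First: 46798 + 64644 = 111442
Then: 111442 + -17352 = 94090
b) 94090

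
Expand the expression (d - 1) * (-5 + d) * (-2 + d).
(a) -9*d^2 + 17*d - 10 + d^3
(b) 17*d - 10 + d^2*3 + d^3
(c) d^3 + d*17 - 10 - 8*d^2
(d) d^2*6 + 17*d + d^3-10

Expanding (d - 1) * (-5 + d) * (-2 + d):
= d^3 + d*17 - 10 - 8*d^2
c) d^3 + d*17 - 10 - 8*d^2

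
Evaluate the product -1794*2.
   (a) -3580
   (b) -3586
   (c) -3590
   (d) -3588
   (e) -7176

-1794 * 2 = -3588
d) -3588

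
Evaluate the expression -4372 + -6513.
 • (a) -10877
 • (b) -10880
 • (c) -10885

-4372 + -6513 = -10885
c) -10885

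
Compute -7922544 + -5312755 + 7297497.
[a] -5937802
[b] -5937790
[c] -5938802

First: -7922544 + -5312755 = -13235299
Then: -13235299 + 7297497 = -5937802
a) -5937802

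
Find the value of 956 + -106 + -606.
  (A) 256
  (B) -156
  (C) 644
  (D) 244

First: 956 + -106 = 850
Then: 850 + -606 = 244
D) 244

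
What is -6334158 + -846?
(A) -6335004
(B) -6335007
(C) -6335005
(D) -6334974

-6334158 + -846 = -6335004
A) -6335004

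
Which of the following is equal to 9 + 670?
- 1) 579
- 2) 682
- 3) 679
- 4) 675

9 + 670 = 679
3) 679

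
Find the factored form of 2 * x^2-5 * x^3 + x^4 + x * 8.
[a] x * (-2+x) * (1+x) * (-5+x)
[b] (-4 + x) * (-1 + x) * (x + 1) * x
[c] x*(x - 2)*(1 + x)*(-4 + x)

We need to factor 2 * x^2-5 * x^3 + x^4 + x * 8.
The factored form is x*(x - 2)*(1 + x)*(-4 + x).
c) x*(x - 2)*(1 + x)*(-4 + x)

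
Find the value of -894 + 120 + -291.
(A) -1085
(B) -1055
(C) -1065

First: -894 + 120 = -774
Then: -774 + -291 = -1065
C) -1065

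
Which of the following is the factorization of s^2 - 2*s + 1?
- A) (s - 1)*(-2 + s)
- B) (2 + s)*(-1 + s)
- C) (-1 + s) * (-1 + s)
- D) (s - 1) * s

We need to factor s^2 - 2*s + 1.
The factored form is (-1 + s) * (-1 + s).
C) (-1 + s) * (-1 + s)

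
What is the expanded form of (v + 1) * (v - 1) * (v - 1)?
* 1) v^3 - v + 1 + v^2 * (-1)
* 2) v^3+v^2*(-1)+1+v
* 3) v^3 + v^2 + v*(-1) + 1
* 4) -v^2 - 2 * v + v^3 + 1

Expanding (v + 1) * (v - 1) * (v - 1):
= v^3 - v + 1 + v^2 * (-1)
1) v^3 - v + 1 + v^2 * (-1)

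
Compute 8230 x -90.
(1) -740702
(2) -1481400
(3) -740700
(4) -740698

8230 * -90 = -740700
3) -740700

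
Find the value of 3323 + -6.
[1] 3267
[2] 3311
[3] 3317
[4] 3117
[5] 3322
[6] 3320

3323 + -6 = 3317
3) 3317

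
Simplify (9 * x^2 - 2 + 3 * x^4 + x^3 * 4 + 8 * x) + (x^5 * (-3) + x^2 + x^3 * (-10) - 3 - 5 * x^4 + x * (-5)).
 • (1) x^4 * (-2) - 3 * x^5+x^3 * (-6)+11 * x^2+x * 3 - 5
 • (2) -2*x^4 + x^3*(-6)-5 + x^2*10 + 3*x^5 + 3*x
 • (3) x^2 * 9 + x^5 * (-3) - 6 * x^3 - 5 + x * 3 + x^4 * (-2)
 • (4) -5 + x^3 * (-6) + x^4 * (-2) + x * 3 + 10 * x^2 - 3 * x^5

Adding the polynomials and combining like terms:
(9*x^2 - 2 + 3*x^4 + x^3*4 + 8*x) + (x^5*(-3) + x^2 + x^3*(-10) - 3 - 5*x^4 + x*(-5))
= -5 + x^3 * (-6) + x^4 * (-2) + x * 3 + 10 * x^2 - 3 * x^5
4) -5 + x^3 * (-6) + x^4 * (-2) + x * 3 + 10 * x^2 - 3 * x^5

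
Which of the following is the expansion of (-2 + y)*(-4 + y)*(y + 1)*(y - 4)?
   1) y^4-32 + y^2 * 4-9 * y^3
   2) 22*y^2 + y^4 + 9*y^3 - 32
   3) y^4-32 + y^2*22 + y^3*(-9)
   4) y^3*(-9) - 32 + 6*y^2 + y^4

Expanding (-2 + y)*(-4 + y)*(y + 1)*(y - 4):
= y^4-32 + y^2*22 + y^3*(-9)
3) y^4-32 + y^2*22 + y^3*(-9)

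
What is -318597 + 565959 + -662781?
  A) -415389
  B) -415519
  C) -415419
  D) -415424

First: -318597 + 565959 = 247362
Then: 247362 + -662781 = -415419
C) -415419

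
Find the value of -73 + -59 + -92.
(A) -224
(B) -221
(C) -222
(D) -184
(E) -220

First: -73 + -59 = -132
Then: -132 + -92 = -224
A) -224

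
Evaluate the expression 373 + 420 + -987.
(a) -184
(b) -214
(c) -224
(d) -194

First: 373 + 420 = 793
Then: 793 + -987 = -194
d) -194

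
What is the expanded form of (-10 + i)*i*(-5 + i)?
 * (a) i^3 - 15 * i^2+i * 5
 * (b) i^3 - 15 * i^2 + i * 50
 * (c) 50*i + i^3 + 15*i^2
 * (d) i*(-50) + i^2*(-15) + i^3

Expanding (-10 + i)*i*(-5 + i):
= i^3 - 15 * i^2 + i * 50
b) i^3 - 15 * i^2 + i * 50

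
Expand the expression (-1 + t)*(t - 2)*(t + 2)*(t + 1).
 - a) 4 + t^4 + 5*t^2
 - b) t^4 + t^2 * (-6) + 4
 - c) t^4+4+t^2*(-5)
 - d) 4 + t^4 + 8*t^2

Expanding (-1 + t)*(t - 2)*(t + 2)*(t + 1):
= t^4+4+t^2*(-5)
c) t^4+4+t^2*(-5)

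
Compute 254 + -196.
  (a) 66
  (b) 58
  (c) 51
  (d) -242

254 + -196 = 58
b) 58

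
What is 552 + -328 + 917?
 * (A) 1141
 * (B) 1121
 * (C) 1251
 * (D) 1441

First: 552 + -328 = 224
Then: 224 + 917 = 1141
A) 1141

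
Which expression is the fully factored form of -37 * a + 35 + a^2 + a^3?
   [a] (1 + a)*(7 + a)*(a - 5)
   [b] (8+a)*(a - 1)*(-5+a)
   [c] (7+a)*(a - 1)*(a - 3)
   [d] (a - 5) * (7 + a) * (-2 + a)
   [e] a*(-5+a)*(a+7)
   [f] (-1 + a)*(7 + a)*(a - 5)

We need to factor -37 * a + 35 + a^2 + a^3.
The factored form is (-1 + a)*(7 + a)*(a - 5).
f) (-1 + a)*(7 + a)*(a - 5)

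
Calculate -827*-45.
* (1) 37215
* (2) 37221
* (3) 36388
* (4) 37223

-827 * -45 = 37215
1) 37215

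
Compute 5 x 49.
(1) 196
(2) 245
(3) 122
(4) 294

5 * 49 = 245
2) 245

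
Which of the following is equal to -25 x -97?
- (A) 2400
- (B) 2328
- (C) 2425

-25 * -97 = 2425
C) 2425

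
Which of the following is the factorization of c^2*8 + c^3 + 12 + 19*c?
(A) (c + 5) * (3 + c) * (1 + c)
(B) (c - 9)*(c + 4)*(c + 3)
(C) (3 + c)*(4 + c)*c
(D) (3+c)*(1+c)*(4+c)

We need to factor c^2*8 + c^3 + 12 + 19*c.
The factored form is (3+c)*(1+c)*(4+c).
D) (3+c)*(1+c)*(4+c)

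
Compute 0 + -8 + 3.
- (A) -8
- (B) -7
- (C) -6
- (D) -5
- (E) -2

First: 0 + -8 = -8
Then: -8 + 3 = -5
D) -5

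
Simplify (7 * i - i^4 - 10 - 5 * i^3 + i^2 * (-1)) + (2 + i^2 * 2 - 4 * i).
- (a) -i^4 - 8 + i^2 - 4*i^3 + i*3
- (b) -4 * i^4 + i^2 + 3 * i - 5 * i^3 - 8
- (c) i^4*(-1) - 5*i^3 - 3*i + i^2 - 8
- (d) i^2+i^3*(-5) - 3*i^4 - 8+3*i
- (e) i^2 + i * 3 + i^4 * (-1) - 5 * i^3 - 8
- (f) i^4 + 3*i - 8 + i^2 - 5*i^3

Adding the polynomials and combining like terms:
(7*i - i^4 - 10 - 5*i^3 + i^2*(-1)) + (2 + i^2*2 - 4*i)
= i^2 + i * 3 + i^4 * (-1) - 5 * i^3 - 8
e) i^2 + i * 3 + i^4 * (-1) - 5 * i^3 - 8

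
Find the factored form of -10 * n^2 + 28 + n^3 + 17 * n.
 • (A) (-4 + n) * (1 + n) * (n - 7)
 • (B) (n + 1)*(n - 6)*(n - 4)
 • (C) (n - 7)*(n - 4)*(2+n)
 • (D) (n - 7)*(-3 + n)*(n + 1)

We need to factor -10 * n^2 + 28 + n^3 + 17 * n.
The factored form is (-4 + n) * (1 + n) * (n - 7).
A) (-4 + n) * (1 + n) * (n - 7)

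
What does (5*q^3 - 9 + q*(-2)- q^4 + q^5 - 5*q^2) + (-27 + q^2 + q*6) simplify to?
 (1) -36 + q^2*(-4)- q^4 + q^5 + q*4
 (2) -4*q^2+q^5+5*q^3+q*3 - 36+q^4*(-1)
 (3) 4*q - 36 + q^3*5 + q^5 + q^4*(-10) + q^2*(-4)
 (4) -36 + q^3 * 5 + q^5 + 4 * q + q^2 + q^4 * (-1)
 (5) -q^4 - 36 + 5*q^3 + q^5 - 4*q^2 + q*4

Adding the polynomials and combining like terms:
(5*q^3 - 9 + q*(-2) - q^4 + q^5 - 5*q^2) + (-27 + q^2 + q*6)
= -q^4 - 36 + 5*q^3 + q^5 - 4*q^2 + q*4
5) -q^4 - 36 + 5*q^3 + q^5 - 4*q^2 + q*4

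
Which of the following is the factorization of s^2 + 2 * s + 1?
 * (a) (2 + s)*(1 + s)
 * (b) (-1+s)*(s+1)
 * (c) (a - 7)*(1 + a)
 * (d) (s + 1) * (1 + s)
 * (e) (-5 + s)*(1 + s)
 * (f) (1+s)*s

We need to factor s^2 + 2 * s + 1.
The factored form is (s + 1) * (1 + s).
d) (s + 1) * (1 + s)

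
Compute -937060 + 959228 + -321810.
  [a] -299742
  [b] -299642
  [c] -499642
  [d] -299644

First: -937060 + 959228 = 22168
Then: 22168 + -321810 = -299642
b) -299642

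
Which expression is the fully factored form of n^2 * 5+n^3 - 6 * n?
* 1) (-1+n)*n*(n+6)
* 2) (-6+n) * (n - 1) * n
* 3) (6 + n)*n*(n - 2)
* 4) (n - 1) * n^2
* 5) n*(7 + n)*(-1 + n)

We need to factor n^2 * 5+n^3 - 6 * n.
The factored form is (-1+n)*n*(n+6).
1) (-1+n)*n*(n+6)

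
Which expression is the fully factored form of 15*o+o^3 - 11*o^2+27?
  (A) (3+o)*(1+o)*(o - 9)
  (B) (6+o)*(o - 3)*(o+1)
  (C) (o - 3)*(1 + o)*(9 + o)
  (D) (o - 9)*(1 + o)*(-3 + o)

We need to factor 15*o+o^3 - 11*o^2+27.
The factored form is (o - 9)*(1 + o)*(-3 + o).
D) (o - 9)*(1 + o)*(-3 + o)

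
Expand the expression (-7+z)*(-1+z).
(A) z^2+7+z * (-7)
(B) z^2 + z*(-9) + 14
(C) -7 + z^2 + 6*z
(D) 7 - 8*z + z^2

Expanding (-7+z)*(-1+z):
= 7 - 8*z + z^2
D) 7 - 8*z + z^2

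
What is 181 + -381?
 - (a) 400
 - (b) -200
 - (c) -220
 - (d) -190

181 + -381 = -200
b) -200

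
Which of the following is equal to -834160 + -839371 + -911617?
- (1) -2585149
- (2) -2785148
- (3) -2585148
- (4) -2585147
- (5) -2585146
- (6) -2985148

First: -834160 + -839371 = -1673531
Then: -1673531 + -911617 = -2585148
3) -2585148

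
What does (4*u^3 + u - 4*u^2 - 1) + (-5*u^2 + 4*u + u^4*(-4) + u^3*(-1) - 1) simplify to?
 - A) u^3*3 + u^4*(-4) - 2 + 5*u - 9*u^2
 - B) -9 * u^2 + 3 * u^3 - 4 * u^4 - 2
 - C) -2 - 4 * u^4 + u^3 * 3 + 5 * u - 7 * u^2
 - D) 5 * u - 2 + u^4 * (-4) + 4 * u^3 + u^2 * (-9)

Adding the polynomials and combining like terms:
(4*u^3 + u - 4*u^2 - 1) + (-5*u^2 + 4*u + u^4*(-4) + u^3*(-1) - 1)
= u^3*3 + u^4*(-4) - 2 + 5*u - 9*u^2
A) u^3*3 + u^4*(-4) - 2 + 5*u - 9*u^2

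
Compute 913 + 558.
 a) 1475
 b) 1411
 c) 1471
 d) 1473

913 + 558 = 1471
c) 1471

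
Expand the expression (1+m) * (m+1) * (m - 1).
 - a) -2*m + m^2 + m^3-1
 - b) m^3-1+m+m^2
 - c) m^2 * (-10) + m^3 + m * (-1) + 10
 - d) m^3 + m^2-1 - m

Expanding (1+m) * (m+1) * (m - 1):
= m^3 + m^2-1 - m
d) m^3 + m^2-1 - m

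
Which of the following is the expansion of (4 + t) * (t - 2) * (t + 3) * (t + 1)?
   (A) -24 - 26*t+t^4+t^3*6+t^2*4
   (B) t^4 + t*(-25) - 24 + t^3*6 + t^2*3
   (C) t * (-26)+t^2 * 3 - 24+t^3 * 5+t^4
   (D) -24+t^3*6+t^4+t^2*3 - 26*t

Expanding (4 + t) * (t - 2) * (t + 3) * (t + 1):
= -24+t^3*6+t^4+t^2*3 - 26*t
D) -24+t^3*6+t^4+t^2*3 - 26*t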